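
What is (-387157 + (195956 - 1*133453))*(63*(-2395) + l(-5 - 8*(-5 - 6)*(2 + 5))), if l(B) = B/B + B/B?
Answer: 48984769482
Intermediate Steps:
l(B) = 2 (l(B) = 1 + 1 = 2)
(-387157 + (195956 - 1*133453))*(63*(-2395) + l(-5 - 8*(-5 - 6)*(2 + 5))) = (-387157 + (195956 - 1*133453))*(63*(-2395) + 2) = (-387157 + (195956 - 133453))*(-150885 + 2) = (-387157 + 62503)*(-150883) = -324654*(-150883) = 48984769482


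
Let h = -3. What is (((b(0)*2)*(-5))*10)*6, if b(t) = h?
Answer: 1800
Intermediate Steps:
b(t) = -3
(((b(0)*2)*(-5))*10)*6 = ((-3*2*(-5))*10)*6 = (-6*(-5)*10)*6 = (30*10)*6 = 300*6 = 1800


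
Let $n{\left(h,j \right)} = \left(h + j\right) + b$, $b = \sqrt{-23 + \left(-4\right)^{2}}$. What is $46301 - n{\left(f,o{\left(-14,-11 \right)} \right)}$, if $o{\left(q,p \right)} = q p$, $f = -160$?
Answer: $46307 - i \sqrt{7} \approx 46307.0 - 2.6458 i$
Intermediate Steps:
$o{\left(q,p \right)} = p q$
$b = i \sqrt{7}$ ($b = \sqrt{-23 + 16} = \sqrt{-7} = i \sqrt{7} \approx 2.6458 i$)
$n{\left(h,j \right)} = h + j + i \sqrt{7}$ ($n{\left(h,j \right)} = \left(h + j\right) + i \sqrt{7} = h + j + i \sqrt{7}$)
$46301 - n{\left(f,o{\left(-14,-11 \right)} \right)} = 46301 - \left(-160 - -154 + i \sqrt{7}\right) = 46301 - \left(-160 + 154 + i \sqrt{7}\right) = 46301 - \left(-6 + i \sqrt{7}\right) = 46301 + \left(6 - i \sqrt{7}\right) = 46307 - i \sqrt{7}$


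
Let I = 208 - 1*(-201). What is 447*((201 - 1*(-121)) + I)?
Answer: 326757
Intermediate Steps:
I = 409 (I = 208 + 201 = 409)
447*((201 - 1*(-121)) + I) = 447*((201 - 1*(-121)) + 409) = 447*((201 + 121) + 409) = 447*(322 + 409) = 447*731 = 326757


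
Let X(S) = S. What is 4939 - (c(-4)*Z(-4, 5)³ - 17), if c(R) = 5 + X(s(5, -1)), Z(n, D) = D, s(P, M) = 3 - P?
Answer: 4581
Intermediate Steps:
c(R) = 3 (c(R) = 5 + (3 - 1*5) = 5 + (3 - 5) = 5 - 2 = 3)
4939 - (c(-4)*Z(-4, 5)³ - 17) = 4939 - (3*5³ - 17) = 4939 - (3*125 - 17) = 4939 - (375 - 17) = 4939 - 1*358 = 4939 - 358 = 4581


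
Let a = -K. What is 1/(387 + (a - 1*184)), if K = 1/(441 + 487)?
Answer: 928/188383 ≈ 0.0049261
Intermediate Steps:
K = 1/928 ≈ 0.0010776
a = -1/928 (a = -1*1/928 = -1/928 ≈ -0.0010776)
1/(387 + (a - 1*184)) = 1/(387 + (-1/928 - 1*184)) = 1/(387 + (-1/928 - 184)) = 1/(387 - 170753/928) = 1/(188383/928) = 928/188383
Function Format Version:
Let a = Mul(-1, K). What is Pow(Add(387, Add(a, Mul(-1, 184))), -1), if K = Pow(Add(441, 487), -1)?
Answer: Rational(928, 188383) ≈ 0.0049261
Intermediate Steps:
K = Rational(1, 928) (K = Pow(928, -1) = Rational(1, 928) ≈ 0.0010776)
a = Rational(-1, 928) (a = Mul(-1, Rational(1, 928)) = Rational(-1, 928) ≈ -0.0010776)
Pow(Add(387, Add(a, Mul(-1, 184))), -1) = Pow(Add(387, Add(Rational(-1, 928), Mul(-1, 184))), -1) = Pow(Add(387, Add(Rational(-1, 928), -184)), -1) = Pow(Add(387, Rational(-170753, 928)), -1) = Pow(Rational(188383, 928), -1) = Rational(928, 188383)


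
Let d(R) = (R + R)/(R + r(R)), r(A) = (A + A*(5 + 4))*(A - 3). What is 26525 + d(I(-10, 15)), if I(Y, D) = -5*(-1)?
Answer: 557027/21 ≈ 26525.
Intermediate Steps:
r(A) = 10*A*(-3 + A) (r(A) = (A + A*9)*(-3 + A) = (A + 9*A)*(-3 + A) = (10*A)*(-3 + A) = 10*A*(-3 + A))
I(Y, D) = 5
d(R) = 2*R/(R + 10*R*(-3 + R)) (d(R) = (R + R)/(R + 10*R*(-3 + R)) = (2*R)/(R + 10*R*(-3 + R)) = 2*R/(R + 10*R*(-3 + R)))
26525 + d(I(-10, 15)) = 26525 + 2/(-29 + 10*5) = 26525 + 2/(-29 + 50) = 26525 + 2/21 = 557027/21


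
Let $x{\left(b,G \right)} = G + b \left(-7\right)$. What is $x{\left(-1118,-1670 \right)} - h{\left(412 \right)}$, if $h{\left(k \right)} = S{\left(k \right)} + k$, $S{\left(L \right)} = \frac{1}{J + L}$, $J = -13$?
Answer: $\frac{2291855}{399} \approx 5744.0$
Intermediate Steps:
$S{\left(L \right)} = \frac{1}{-13 + L}$
$h{\left(k \right)} = k + \frac{1}{-13 + k}$ ($h{\left(k \right)} = \frac{1}{-13 + k} + k = k + \frac{1}{-13 + k}$)
$x{\left(b,G \right)} = G - 7 b$
$x{\left(-1118,-1670 \right)} - h{\left(412 \right)} = \left(-1670 - -7826\right) - \frac{1 + 412 \left(-13 + 412\right)}{-13 + 412} = \left(-1670 + 7826\right) - \frac{1 + 412 \cdot 399}{399} = 6156 - \frac{1 + 164388}{399} = 6156 - \frac{1}{399} \cdot 164389 = 6156 - \frac{164389}{399} = \frac{2291855}{399}$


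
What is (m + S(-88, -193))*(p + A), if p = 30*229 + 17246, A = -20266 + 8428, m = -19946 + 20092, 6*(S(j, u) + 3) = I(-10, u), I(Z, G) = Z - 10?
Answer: 5144482/3 ≈ 1.7148e+6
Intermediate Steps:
I(Z, G) = -10 + Z
S(j, u) = -19/3 (S(j, u) = -3 + (-10 - 10)/6 = -3 + (⅙)*(-20) = -3 - 10/3 = -19/3)
m = 146
A = -11838
p = 24116 (p = 6870 + 17246 = 24116)
(m + S(-88, -193))*(p + A) = (146 - 19/3)*(24116 - 11838) = (419/3)*12278 = 5144482/3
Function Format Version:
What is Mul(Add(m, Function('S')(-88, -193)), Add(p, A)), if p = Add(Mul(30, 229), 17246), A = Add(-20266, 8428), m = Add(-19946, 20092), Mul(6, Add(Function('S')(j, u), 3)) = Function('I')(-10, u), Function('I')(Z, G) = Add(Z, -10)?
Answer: Rational(5144482, 3) ≈ 1.7148e+6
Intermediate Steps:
Function('I')(Z, G) = Add(-10, Z)
Function('S')(j, u) = Rational(-19, 3) (Function('S')(j, u) = Add(-3, Mul(Rational(1, 6), Add(-10, -10))) = Add(-3, Mul(Rational(1, 6), -20)) = Add(-3, Rational(-10, 3)) = Rational(-19, 3))
m = 146
A = -11838
p = 24116 (p = Add(6870, 17246) = 24116)
Mul(Add(m, Function('S')(-88, -193)), Add(p, A)) = Mul(Add(146, Rational(-19, 3)), Add(24116, -11838)) = Mul(Rational(419, 3), 12278) = Rational(5144482, 3)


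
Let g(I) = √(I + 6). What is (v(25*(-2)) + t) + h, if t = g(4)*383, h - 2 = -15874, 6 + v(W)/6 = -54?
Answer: -16232 + 383*√10 ≈ -15021.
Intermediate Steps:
v(W) = -360 (v(W) = -36 + 6*(-54) = -36 - 324 = -360)
h = -15872 (h = 2 - 15874 = -15872)
g(I) = √(6 + I)
t = 383*√10 (t = √(6 + 4)*383 = √10*383 = 383*√10 ≈ 1211.2)
(v(25*(-2)) + t) + h = (-360 + 383*√10) - 15872 = -16232 + 383*√10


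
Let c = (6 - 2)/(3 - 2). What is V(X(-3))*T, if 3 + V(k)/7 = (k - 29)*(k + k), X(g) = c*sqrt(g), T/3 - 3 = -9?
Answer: 12474 + 29232*I*sqrt(3) ≈ 12474.0 + 50631.0*I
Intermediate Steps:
T = -18 (T = 9 + 3*(-9) = 9 - 27 = -18)
c = 4 (c = 4/1 = 4*1 = 4)
X(g) = 4*sqrt(g)
V(k) = -21 + 14*k*(-29 + k) (V(k) = -21 + 7*((k - 29)*(k + k)) = -21 + 7*((-29 + k)*(2*k)) = -21 + 7*(2*k*(-29 + k)) = -21 + 14*k*(-29 + k))
V(X(-3))*T = (-21 - 1624*sqrt(-3) + 14*(4*sqrt(-3))**2)*(-18) = (-21 - 1624*I*sqrt(3) + 14*(4*(I*sqrt(3)))**2)*(-18) = (-21 - 1624*I*sqrt(3) + 14*(4*I*sqrt(3))**2)*(-18) = (-21 - 1624*I*sqrt(3) + 14*(-48))*(-18) = (-21 - 1624*I*sqrt(3) - 672)*(-18) = (-693 - 1624*I*sqrt(3))*(-18) = 12474 + 29232*I*sqrt(3)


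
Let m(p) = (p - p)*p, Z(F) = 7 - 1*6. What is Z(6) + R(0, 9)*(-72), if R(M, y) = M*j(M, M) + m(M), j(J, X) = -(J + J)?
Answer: 1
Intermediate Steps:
Z(F) = 1 (Z(F) = 7 - 6 = 1)
m(p) = 0 (m(p) = 0*p = 0)
j(J, X) = -2*J
R(M, y) = -2*M² (R(M, y) = M*(-2*M) + 0 = -2*M² + 0 = -2*M²)
Z(6) + R(0, 9)*(-72) = 1 - 2*0²*(-72) = 1 - 2*0*(-72) = 1 + 0*(-72) = 1 + 0 = 1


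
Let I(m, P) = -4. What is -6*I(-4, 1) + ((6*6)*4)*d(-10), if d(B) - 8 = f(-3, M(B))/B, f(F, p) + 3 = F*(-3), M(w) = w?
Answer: 5448/5 ≈ 1089.6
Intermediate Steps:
f(F, p) = -3 - 3*F (f(F, p) = -3 + F*(-3) = -3 - 3*F)
d(B) = 8 + 6/B (d(B) = 8 + (-3 - 3*(-3))/B = 8 + (-3 + 9)/B = 8 + 6/B)
-6*I(-4, 1) + ((6*6)*4)*d(-10) = -6*(-4) + ((6*6)*4)*(8 + 6/(-10)) = 24 + (36*4)*(8 + 6*(-1/10)) = 24 + 144*(8 - 3/5) = 24 + 144*(37/5) = 24 + 5328/5 = 5448/5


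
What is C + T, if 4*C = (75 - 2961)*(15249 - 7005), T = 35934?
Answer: -5912112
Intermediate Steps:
C = -5948046 (C = ((75 - 2961)*(15249 - 7005))/4 = (-2886*8244)/4 = (¼)*(-23792184) = -5948046)
C + T = -5948046 + 35934 = -5912112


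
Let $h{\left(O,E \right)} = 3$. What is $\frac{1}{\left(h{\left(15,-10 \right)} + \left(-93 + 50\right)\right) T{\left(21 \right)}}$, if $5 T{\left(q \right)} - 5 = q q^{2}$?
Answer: $- \frac{1}{74128} \approx -1.349 \cdot 10^{-5}$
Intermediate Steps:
$T{\left(q \right)} = 1 + \frac{q^{3}}{5}$ ($T{\left(q \right)} = 1 + \frac{q q^{2}}{5} = 1 + \frac{q^{3}}{5}$)
$\frac{1}{\left(h{\left(15,-10 \right)} + \left(-93 + 50\right)\right) T{\left(21 \right)}} = \frac{1}{\left(3 + \left(-93 + 50\right)\right) \left(1 + \frac{21^{3}}{5}\right)} = \frac{1}{\left(3 - 43\right) \left(1 + \frac{1}{5} \cdot 9261\right)} = \frac{1}{\left(-40\right) \left(1 + \frac{9261}{5}\right)} = \frac{1}{\left(-40\right) \frac{9266}{5}} = \frac{1}{-74128} = - \frac{1}{74128}$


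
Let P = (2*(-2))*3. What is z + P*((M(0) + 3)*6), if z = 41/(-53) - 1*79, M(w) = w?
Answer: -15676/53 ≈ -295.77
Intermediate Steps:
z = -4228/53 (z = 41*(-1/53) - 79 = -41/53 - 79 = -4228/53 ≈ -79.774)
P = -12 (P = -4*3 = -12)
z + P*((M(0) + 3)*6) = -4228/53 - 12*(0 + 3)*6 = -4228/53 - 36*6 = -4228/53 - 12*18 = -4228/53 - 216 = -15676/53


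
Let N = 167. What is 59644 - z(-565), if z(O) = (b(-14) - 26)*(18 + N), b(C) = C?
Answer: 67044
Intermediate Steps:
z(O) = -7400 (z(O) = (-14 - 26)*(18 + 167) = -40*185 = -7400)
59644 - z(-565) = 59644 - 1*(-7400) = 59644 + 7400 = 67044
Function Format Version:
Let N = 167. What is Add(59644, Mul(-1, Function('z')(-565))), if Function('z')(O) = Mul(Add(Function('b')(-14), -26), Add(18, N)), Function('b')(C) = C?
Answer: 67044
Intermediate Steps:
Function('z')(O) = -7400 (Function('z')(O) = Mul(Add(-14, -26), Add(18, 167)) = Mul(-40, 185) = -7400)
Add(59644, Mul(-1, Function('z')(-565))) = Add(59644, Mul(-1, -7400)) = Add(59644, 7400) = 67044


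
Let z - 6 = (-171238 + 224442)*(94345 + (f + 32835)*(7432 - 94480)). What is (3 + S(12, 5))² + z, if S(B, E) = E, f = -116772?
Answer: 388742598046554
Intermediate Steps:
z = 388742598046490 (z = 6 + (-171238 + 224442)*(94345 + (-116772 + 32835)*(7432 - 94480)) = 6 + 53204*(94345 - 83937*(-87048)) = 6 + 53204*(94345 + 7306547976) = 6 + 53204*7306642321 = 6 + 388742598046484 = 388742598046490)
(3 + S(12, 5))² + z = (3 + 5)² + 388742598046490 = 8² + 388742598046490 = 64 + 388742598046490 = 388742598046554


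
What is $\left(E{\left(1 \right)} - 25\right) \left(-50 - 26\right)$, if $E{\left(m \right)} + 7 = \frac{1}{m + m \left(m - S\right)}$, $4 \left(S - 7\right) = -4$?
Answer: $2451$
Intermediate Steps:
$S = 6$ ($S = 7 + \frac{1}{4} \left(-4\right) = 7 - 1 = 6$)
$E{\left(m \right)} = -7 + \frac{1}{m + m \left(-6 + m\right)}$ ($E{\left(m \right)} = -7 + \frac{1}{m + m \left(m - 6\right)} = -7 + \frac{1}{m + m \left(-6 + m\right)}$)
$\left(E{\left(1 \right)} - 25\right) \left(-50 - 26\right) = \left(\frac{1 - 7 \cdot 1^{2} + 35 \cdot 1}{1 \left(-5 + 1\right)} - 25\right) \left(-50 - 26\right) = \left(1 \frac{1}{-4} \left(1 - 7 + 35\right) - 25\right) \left(-76\right) = \left(1 \left(- \frac{1}{4}\right) \left(1 - 7 + 35\right) - 25\right) \left(-76\right) = \left(1 \left(- \frac{1}{4}\right) 29 - 25\right) \left(-76\right) = \left(- \frac{29}{4} - 25\right) \left(-76\right) = \left(- \frac{129}{4}\right) \left(-76\right) = 2451$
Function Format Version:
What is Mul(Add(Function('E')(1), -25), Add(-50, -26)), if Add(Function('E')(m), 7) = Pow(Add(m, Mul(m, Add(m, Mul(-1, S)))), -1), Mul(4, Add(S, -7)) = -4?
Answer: 2451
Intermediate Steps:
S = 6 (S = Add(7, Mul(Rational(1, 4), -4)) = Add(7, -1) = 6)
Function('E')(m) = Add(-7, Pow(Add(m, Mul(m, Add(-6, m))), -1)) (Function('E')(m) = Add(-7, Pow(Add(m, Mul(m, Add(m, Mul(-1, 6)))), -1)) = Add(-7, Pow(Add(m, Mul(m, Add(m, -6))), -1)) = Add(-7, Pow(Add(m, Mul(m, Add(-6, m))), -1)))
Mul(Add(Function('E')(1), -25), Add(-50, -26)) = Mul(Add(Mul(Pow(1, -1), Pow(Add(-5, 1), -1), Add(1, Mul(-7, Pow(1, 2)), Mul(35, 1))), -25), Add(-50, -26)) = Mul(Add(Mul(1, Pow(-4, -1), Add(1, Mul(-7, 1), 35)), -25), -76) = Mul(Add(Mul(1, Rational(-1, 4), Add(1, -7, 35)), -25), -76) = Mul(Add(Mul(1, Rational(-1, 4), 29), -25), -76) = Mul(Add(Rational(-29, 4), -25), -76) = Mul(Rational(-129, 4), -76) = 2451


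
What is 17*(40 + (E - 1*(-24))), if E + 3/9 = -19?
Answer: 2278/3 ≈ 759.33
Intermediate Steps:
E = -58/3 (E = -⅓ - 19 = -58/3 ≈ -19.333)
17*(40 + (E - 1*(-24))) = 17*(40 + (-58/3 - 1*(-24))) = 17*(40 + (-58/3 + 24)) = 17*(40 + 14/3) = 17*(134/3) = 2278/3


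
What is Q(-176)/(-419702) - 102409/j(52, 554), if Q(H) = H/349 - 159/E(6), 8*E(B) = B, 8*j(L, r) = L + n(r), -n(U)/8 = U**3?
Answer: 27610673493212/24905527428707085 ≈ 0.0011086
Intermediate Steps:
n(U) = -8*U**3
j(L, r) = -r**3 + L/8 (j(L, r) = (L - 8*r**3)/8 = -r**3 + L/8)
E(B) = B/8
Q(H) = -212 + H/349 (Q(H) = H/349 - 159/((1/8)*6) = H*(1/349) - 159/3/4 = H/349 - 159*4/3 = H/349 - 212 = -212 + H/349)
Q(-176)/(-419702) - 102409/j(52, 554) = (-212 + (1/349)*(-176))/(-419702) - 102409/(-1*554**3 + (1/8)*52) = (-212 - 176/349)*(-1/419702) - 102409/(-1*170031464 + 13/2) = -74164/349*(-1/419702) - 102409/(-170031464 + 13/2) = 37082/73237999 - 102409/(-340062915/2) = 37082/73237999 - 102409*(-2/340062915) = 37082/73237999 + 204818/340062915 = 27610673493212/24905527428707085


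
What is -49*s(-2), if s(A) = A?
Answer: 98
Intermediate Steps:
-49*s(-2) = -49*(-2) = -1*(-98) = 98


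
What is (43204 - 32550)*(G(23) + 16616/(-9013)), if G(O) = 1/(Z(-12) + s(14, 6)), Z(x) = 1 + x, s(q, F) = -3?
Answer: -183885757/9013 ≈ -20402.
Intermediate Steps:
G(O) = -1/14 (G(O) = 1/((1 - 12) - 3) = 1/(-11 - 3) = 1/(-14) = -1/14)
(43204 - 32550)*(G(23) + 16616/(-9013)) = (43204 - 32550)*(-1/14 + 16616/(-9013)) = 10654*(-1/14 + 16616*(-1/9013)) = 10654*(-1/14 - 16616/9013) = 10654*(-241637/126182) = -183885757/9013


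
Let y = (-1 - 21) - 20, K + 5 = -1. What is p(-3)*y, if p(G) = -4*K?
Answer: -1008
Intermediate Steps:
K = -6 (K = -5 - 1 = -6)
y = -42 (y = -22 - 20 = -42)
p(G) = 24 (p(G) = -4*(-6) = 24)
p(-3)*y = 24*(-42) = -1008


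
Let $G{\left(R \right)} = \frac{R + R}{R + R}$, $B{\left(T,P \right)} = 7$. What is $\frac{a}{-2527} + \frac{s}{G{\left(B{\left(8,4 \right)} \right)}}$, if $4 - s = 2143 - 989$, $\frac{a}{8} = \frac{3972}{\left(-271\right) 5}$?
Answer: $- \frac{3937665974}{3424085} \approx -1150.0$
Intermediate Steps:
$a = - \frac{31776}{1355}$ ($a = 8 \frac{3972}{\left(-271\right) 5} = 8 \frac{3972}{-1355} = 8 \cdot 3972 \left(- \frac{1}{1355}\right) = 8 \left(- \frac{3972}{1355}\right) = - \frac{31776}{1355} \approx -23.451$)
$G{\left(R \right)} = 1$ ($G{\left(R \right)} = \frac{2 R}{2 R} = 2 R \frac{1}{2 R} = 1$)
$s = -1150$ ($s = 4 - \left(2143 - 989\right) = 4 - 1154 = -1150$)
$\frac{a}{-2527} + \frac{s}{G{\left(B{\left(8,4 \right)} \right)}} = - \frac{31776}{1355 \left(-2527\right)} - \frac{1150}{1} = \left(- \frac{31776}{1355}\right) \left(- \frac{1}{2527}\right) - 1150 = \frac{31776}{3424085} - 1150 = - \frac{3937665974}{3424085}$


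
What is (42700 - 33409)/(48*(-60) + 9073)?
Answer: 9291/6193 ≈ 1.5002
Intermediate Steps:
(42700 - 33409)/(48*(-60) + 9073) = 9291/(-2880 + 9073) = 9291/6193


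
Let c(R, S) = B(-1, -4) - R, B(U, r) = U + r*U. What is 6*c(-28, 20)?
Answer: 186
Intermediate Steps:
B(U, r) = U + U*r
c(R, S) = 3 - R (c(R, S) = -(1 - 4) - R = -1*(-3) - R = 3 - R)
6*c(-28, 20) = 6*(3 - 1*(-28)) = 6*(3 + 28) = 6*31 = 186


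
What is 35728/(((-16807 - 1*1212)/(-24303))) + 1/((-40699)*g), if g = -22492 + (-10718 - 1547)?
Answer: 1228272179053372531/25489229501717 ≈ 48188.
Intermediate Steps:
g = -34757 (g = -22492 - 12265 = -34757)
35728/(((-16807 - 1*1212)/(-24303))) + 1/((-40699)*g) = 35728/(((-16807 - 1*1212)/(-24303))) + 1/(-40699*(-34757)) = 35728/(((-16807 - 1212)*(-1/24303))) - 1/40699*(-1/34757) = 35728/((-18019*(-1/24303))) + 1/1414575143 = 35728/(18019/24303) + 1/1414575143 = 35728*(24303/18019) + 1/1414575143 = 868297584/18019 + 1/1414575143 = 1228272179053372531/25489229501717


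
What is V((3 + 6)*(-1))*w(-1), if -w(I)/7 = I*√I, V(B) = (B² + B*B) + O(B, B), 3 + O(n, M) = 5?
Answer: 1148*I ≈ 1148.0*I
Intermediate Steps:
O(n, M) = 2 (O(n, M) = -3 + 5 = 2)
V(B) = 2 + 2*B² (V(B) = (B² + B*B) + 2 = (B² + B²) + 2 = 2*B² + 2 = 2 + 2*B²)
w(I) = -7*I^(3/2) (w(I) = -7*I*√I = -7*I^(3/2))
V((3 + 6)*(-1))*w(-1) = (2 + 2*((3 + 6)*(-1))²)*(-(-7)*I) = (2 + 2*(9*(-1))²)*(-(-7)*I) = (2 + 2*(-9)²)*(7*I) = (2 + 2*81)*(7*I) = (2 + 162)*(7*I) = 164*(7*I) = 1148*I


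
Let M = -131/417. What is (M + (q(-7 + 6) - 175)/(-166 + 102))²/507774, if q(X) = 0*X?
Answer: 4171997281/361661698400256 ≈ 1.1536e-5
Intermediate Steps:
q(X) = 0
M = -131/417 (M = -131*1/417 = -131/417 ≈ -0.31415)
(M + (q(-7 + 6) - 175)/(-166 + 102))²/507774 = (-131/417 + (0 - 175)/(-166 + 102))²/507774 = (-131/417 - 175/(-64))²*(1/507774) = (-131/417 - 175*(-1/64))²*(1/507774) = (-131/417 + 175/64)²*(1/507774) = (64591/26688)²*(1/507774) = (4171997281/712249344)*(1/507774) = 4171997281/361661698400256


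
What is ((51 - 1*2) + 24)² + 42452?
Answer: 47781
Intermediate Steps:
((51 - 1*2) + 24)² + 42452 = ((51 - 2) + 24)² + 42452 = (49 + 24)² + 42452 = 73² + 42452 = 5329 + 42452 = 47781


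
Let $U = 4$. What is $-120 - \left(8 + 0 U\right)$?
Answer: $-128$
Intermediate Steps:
$-120 - \left(8 + 0 U\right) = -120 - \left(8 + 0 \cdot 4\right) = -120 - \left(8 + 0\right) = -120 - 8 = -128$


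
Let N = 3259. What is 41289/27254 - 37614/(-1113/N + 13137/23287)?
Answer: -111780112347545/661577223 ≈ -1.6896e+5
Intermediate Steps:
41289/27254 - 37614/(-1113/N + 13137/23287) = 41289/27254 - 37614/(-1113/3259 + 13137/23287) = 41289*(1/27254) - 37614/(-1113*1/3259 + 13137*(1/23287)) = 41289/27254 - 37614/(-1113/3259 + 453/803) = 41289/27254 - 37614/582588/2616977 = 41289/27254 - 37614*2616977/582588 = 41289/27254 - 16405828813/97098 = -111780112347545/661577223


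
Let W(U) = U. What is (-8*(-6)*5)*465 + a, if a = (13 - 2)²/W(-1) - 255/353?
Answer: 39351832/353 ≈ 1.1148e+5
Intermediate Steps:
a = -42968/353 (a = (13 - 2)²/(-1) - 255/353 = 11²*(-1) - 255*1/353 = 121*(-1) - 255/353 = -121 - 255/353 = -42968/353 ≈ -121.72)
(-8*(-6)*5)*465 + a = (-8*(-6)*5)*465 - 42968/353 = (48*5)*465 - 42968/353 = 240*465 - 42968/353 = 111600 - 42968/353 = 39351832/353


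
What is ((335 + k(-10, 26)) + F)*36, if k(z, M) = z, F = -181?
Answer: 5184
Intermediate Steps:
((335 + k(-10, 26)) + F)*36 = ((335 - 10) - 181)*36 = (325 - 181)*36 = 144*36 = 5184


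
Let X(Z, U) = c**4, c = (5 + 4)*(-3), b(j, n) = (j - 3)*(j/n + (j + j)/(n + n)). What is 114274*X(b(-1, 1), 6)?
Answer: 60729888834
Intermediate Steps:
b(j, n) = 2*j*(-3 + j)/n (b(j, n) = (-3 + j)*(j/n + (2*j)/((2*n))) = (-3 + j)*(j/n + (2*j)*(1/(2*n))) = (-3 + j)*(j/n + j/n) = (-3 + j)*(2*j/n) = 2*j*(-3 + j)/n)
c = -27 (c = 9*(-3) = -27)
X(Z, U) = 531441 (X(Z, U) = (-27)**4 = 531441)
114274*X(b(-1, 1), 6) = 114274*531441 = 60729888834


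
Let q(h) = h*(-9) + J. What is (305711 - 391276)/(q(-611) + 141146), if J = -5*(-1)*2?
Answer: -17113/29331 ≈ -0.58344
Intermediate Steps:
J = 10 (J = 5*2 = 10)
q(h) = 10 - 9*h (q(h) = h*(-9) + 10 = -9*h + 10 = 10 - 9*h)
(305711 - 391276)/(q(-611) + 141146) = (305711 - 391276)/((10 - 9*(-611)) + 141146) = -85565/((10 + 5499) + 141146) = -85565/(5509 + 141146) = -85565/146655 = -85565*1/146655 = -17113/29331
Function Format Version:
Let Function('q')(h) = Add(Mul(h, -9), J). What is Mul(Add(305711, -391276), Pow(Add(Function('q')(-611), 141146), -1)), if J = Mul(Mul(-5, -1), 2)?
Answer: Rational(-17113, 29331) ≈ -0.58344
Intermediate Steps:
J = 10 (J = Mul(5, 2) = 10)
Function('q')(h) = Add(10, Mul(-9, h)) (Function('q')(h) = Add(Mul(h, -9), 10) = Add(Mul(-9, h), 10) = Add(10, Mul(-9, h)))
Mul(Add(305711, -391276), Pow(Add(Function('q')(-611), 141146), -1)) = Mul(Add(305711, -391276), Pow(Add(Add(10, Mul(-9, -611)), 141146), -1)) = Mul(-85565, Pow(Add(Add(10, 5499), 141146), -1)) = Mul(-85565, Pow(Add(5509, 141146), -1)) = Mul(-85565, Pow(146655, -1)) = Mul(-85565, Rational(1, 146655)) = Rational(-17113, 29331)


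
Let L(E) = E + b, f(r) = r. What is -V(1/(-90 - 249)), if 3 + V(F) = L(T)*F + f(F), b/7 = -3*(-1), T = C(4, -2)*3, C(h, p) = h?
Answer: 1051/339 ≈ 3.1003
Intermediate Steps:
T = 12 (T = 4*3 = 12)
b = 21 (b = 7*(-3*(-1)) = 7*3 = 21)
L(E) = 21 + E (L(E) = E + 21 = 21 + E)
V(F) = -3 + 34*F (V(F) = -3 + ((21 + 12)*F + F) = -3 + (33*F + F) = -3 + 34*F)
-V(1/(-90 - 249)) = -(-3 + 34/(-90 - 249)) = -(-3 + 34/(-339)) = -(-3 + 34*(-1/339)) = -(-3 - 34/339) = -1*(-1051/339) = 1051/339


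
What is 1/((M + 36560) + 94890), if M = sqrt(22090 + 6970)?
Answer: 13145/1727907344 - sqrt(7265)/8639536720 ≈ 7.5976e-6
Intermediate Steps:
M = 2*sqrt(7265) (M = sqrt(29060) = 2*sqrt(7265) ≈ 170.47)
1/((M + 36560) + 94890) = 1/((2*sqrt(7265) + 36560) + 94890) = 1/((36560 + 2*sqrt(7265)) + 94890) = 1/(131450 + 2*sqrt(7265))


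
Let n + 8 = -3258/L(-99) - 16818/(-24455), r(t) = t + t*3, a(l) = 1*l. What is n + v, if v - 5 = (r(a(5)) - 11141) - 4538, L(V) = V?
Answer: -4204118602/269005 ≈ -15628.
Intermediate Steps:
a(l) = l
r(t) = 4*t (r(t) = t + 3*t = 4*t)
v = -15654 (v = 5 + ((4*5 - 11141) - 4538) = 5 + ((20 - 11141) - 4538) = 5 + (-11121 - 4538) = 5 - 15659 = -15654)
n = 6885668/269005 (n = -8 + (-3258/(-99) - 16818/(-24455)) = -8 + (-3258*(-1/99) - 16818*(-1/24455)) = -8 + (362/11 + 16818/24455) = -8 + 9037708/269005 = 6885668/269005 ≈ 25.597)
n + v = 6885668/269005 - 15654 = -4204118602/269005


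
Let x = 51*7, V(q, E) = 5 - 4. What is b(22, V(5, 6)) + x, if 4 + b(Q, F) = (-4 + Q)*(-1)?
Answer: 335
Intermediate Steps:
V(q, E) = 1
b(Q, F) = -Q (b(Q, F) = -4 + (-4 + Q)*(-1) = -4 + (4 - Q) = -Q)
x = 357
b(22, V(5, 6)) + x = -1*22 + 357 = -22 + 357 = 335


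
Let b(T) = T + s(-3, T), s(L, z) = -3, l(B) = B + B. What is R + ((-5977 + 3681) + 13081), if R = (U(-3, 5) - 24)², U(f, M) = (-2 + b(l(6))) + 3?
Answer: 10981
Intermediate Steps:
l(B) = 2*B
b(T) = -3 + T (b(T) = T - 3 = -3 + T)
U(f, M) = 10 (U(f, M) = (-2 + (-3 + 2*6)) + 3 = (-2 + (-3 + 12)) + 3 = (-2 + 9) + 3 = 7 + 3 = 10)
R = 196 (R = (10 - 24)² = (-14)² = 196)
R + ((-5977 + 3681) + 13081) = 196 + ((-5977 + 3681) + 13081) = 196 + (-2296 + 13081) = 196 + 10785 = 10981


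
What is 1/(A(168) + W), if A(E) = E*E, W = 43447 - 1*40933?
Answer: 1/30738 ≈ 3.2533e-5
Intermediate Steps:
W = 2514 (W = 43447 - 40933 = 2514)
A(E) = E**2
1/(A(168) + W) = 1/(168**2 + 2514) = 1/(28224 + 2514) = 1/30738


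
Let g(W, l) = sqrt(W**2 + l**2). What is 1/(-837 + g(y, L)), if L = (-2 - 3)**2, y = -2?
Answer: -837/699940 - sqrt(629)/699940 ≈ -0.0012316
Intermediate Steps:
L = 25 (L = (-5)**2 = 25)
1/(-837 + g(y, L)) = 1/(-837 + sqrt((-2)**2 + 25**2)) = 1/(-837 + sqrt(4 + 625)) = 1/(-837 + sqrt(629))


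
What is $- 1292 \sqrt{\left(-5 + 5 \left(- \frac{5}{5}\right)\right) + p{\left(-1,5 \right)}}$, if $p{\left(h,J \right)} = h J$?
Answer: $- 1292 i \sqrt{15} \approx - 5003.9 i$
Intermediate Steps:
$p{\left(h,J \right)} = J h$
$- 1292 \sqrt{\left(-5 + 5 \left(- \frac{5}{5}\right)\right) + p{\left(-1,5 \right)}} = - 1292 \sqrt{\left(-5 + 5 \left(- \frac{5}{5}\right)\right) + 5 \left(-1\right)} = - 1292 \sqrt{\left(-5 + 5 \left(\left(-5\right) \frac{1}{5}\right)\right) - 5} = - 1292 \sqrt{\left(-5 + 5 \left(-1\right)\right) - 5} = - 1292 \sqrt{\left(-5 - 5\right) - 5} = - 1292 \sqrt{-10 - 5} = - 1292 \sqrt{-15} = - 1292 i \sqrt{15}$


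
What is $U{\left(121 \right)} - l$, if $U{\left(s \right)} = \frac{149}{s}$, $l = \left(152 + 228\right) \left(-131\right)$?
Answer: $\frac{6023529}{121} \approx 49781.0$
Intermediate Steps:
$l = -49780$ ($l = 380 \left(-131\right) = -49780$)
$U{\left(121 \right)} - l = \frac{149}{121} - -49780 = 149 \cdot \frac{1}{121} + 49780 = \frac{149}{121} + 49780 = \frac{6023529}{121}$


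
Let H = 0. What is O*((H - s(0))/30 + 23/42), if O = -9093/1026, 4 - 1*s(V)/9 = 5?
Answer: -38537/5130 ≈ -7.5121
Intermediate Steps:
s(V) = -9 (s(V) = 36 - 9*5 = 36 - 45 = -9)
O = -3031/342 (O = -9093*1/1026 = -3031/342 ≈ -8.8626)
O*((H - s(0))/30 + 23/42) = -3031*((0 - 1*(-9))/30 + 23/42)/342 = -3031*((0 + 9)*(1/30) + 23*(1/42))/342 = -3031*(9*(1/30) + 23/42)/342 = -3031*(3/10 + 23/42)/342 = -3031/342*89/105 = -38537/5130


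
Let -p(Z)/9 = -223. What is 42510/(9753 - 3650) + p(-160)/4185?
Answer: 21128119/2837895 ≈ 7.4450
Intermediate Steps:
p(Z) = 2007 (p(Z) = -9*(-223) = 2007)
42510/(9753 - 3650) + p(-160)/4185 = 42510/(9753 - 3650) + 2007/4185 = 42510/6103 + 2007*(1/4185) = 42510*(1/6103) + 223/465 = 42510/6103 + 223/465 = 21128119/2837895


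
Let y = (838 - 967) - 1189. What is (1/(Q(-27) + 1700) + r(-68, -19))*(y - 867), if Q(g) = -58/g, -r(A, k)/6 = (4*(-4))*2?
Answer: -19280359155/45958 ≈ -4.1952e+5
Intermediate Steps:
y = -1318 (y = -129 - 1189 = -1318)
r(A, k) = 192 (r(A, k) = -6*4*(-4)*2 = -(-96)*2 = -6*(-32) = 192)
(1/(Q(-27) + 1700) + r(-68, -19))*(y - 867) = (1/(-58/(-27) + 1700) + 192)*(-1318 - 867) = (1/(-58*(-1/27) + 1700) + 192)*(-2185) = (1/(58/27 + 1700) + 192)*(-2185) = (1/(45958/27) + 192)*(-2185) = (27/45958 + 192)*(-2185) = (8823963/45958)*(-2185) = -19280359155/45958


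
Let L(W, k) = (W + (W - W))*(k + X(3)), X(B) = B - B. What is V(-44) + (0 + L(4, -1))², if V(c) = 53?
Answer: 69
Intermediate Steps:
X(B) = 0
L(W, k) = W*k (L(W, k) = (W + (W - W))*(k + 0) = (W + 0)*k = W*k)
V(-44) + (0 + L(4, -1))² = 53 + (0 + 4*(-1))² = 53 + (0 - 4)² = 53 + (-4)² = 53 + 16 = 69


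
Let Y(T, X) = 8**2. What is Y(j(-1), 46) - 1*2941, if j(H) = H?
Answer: -2877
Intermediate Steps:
Y(T, X) = 64
Y(j(-1), 46) - 1*2941 = 64 - 1*2941 = 64 - 2941 = -2877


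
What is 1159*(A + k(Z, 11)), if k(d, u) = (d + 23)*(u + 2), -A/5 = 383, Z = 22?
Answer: -1541470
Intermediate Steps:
A = -1915 (A = -5*383 = -1915)
k(d, u) = (2 + u)*(23 + d) (k(d, u) = (23 + d)*(2 + u) = (2 + u)*(23 + d))
1159*(A + k(Z, 11)) = 1159*(-1915 + (46 + 2*22 + 23*11 + 22*11)) = 1159*(-1915 + (46 + 44 + 253 + 242)) = 1159*(-1915 + 585) = 1159*(-1330) = -1541470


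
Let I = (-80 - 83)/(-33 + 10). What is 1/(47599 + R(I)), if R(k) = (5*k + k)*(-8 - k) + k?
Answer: 529/24844254 ≈ 2.1293e-5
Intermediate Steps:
I = 163/23 (I = -163/(-23) = -163*(-1/23) = 163/23 ≈ 7.0870)
R(k) = k + 6*k*(-8 - k) (R(k) = (6*k)*(-8 - k) + k = 6*k*(-8 - k) + k = k + 6*k*(-8 - k))
1/(47599 + R(I)) = 1/(47599 - 1*163/23*(47 + 6*(163/23))) = 1/(47599 - 1*163/23*(47 + 978/23)) = 1/(47599 - 1*163/23*2059/23) = 1/(47599 - 335617/529) = 1/(24844254/529) = 529/24844254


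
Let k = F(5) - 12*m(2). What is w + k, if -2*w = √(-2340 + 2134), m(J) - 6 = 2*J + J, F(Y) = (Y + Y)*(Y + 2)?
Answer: -74 - I*√206/2 ≈ -74.0 - 7.1764*I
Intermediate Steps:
F(Y) = 2*Y*(2 + Y) (F(Y) = (2*Y)*(2 + Y) = 2*Y*(2 + Y))
m(J) = 6 + 3*J (m(J) = 6 + (2*J + J) = 6 + 3*J)
w = -I*√206/2 (w = -√(-2340 + 2134)/2 = -I*√206/2 ≈ -7.1764*I)
k = -74 (k = 2*5*(2 + 5) - 12*(6 + 3*2) = 2*5*7 - 12*(6 + 6) = 70 - 12*12 = 70 - 144 = -74)
w + k = -I*√206/2 - 74 = -74 - I*√206/2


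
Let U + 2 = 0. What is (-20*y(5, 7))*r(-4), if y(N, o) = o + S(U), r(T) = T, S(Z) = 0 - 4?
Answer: 240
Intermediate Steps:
U = -2 (U = -2 + 0 = -2)
S(Z) = -4
y(N, o) = -4 + o (y(N, o) = o - 4 = -4 + o)
(-20*y(5, 7))*r(-4) = -20*(-4 + 7)*(-4) = -20*3*(-4) = -60*(-4) = 240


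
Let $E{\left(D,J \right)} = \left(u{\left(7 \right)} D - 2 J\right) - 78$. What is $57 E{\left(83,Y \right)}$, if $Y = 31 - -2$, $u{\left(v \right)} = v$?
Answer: $24909$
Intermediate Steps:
$Y = 33$ ($Y = 31 + 2 = 33$)
$E{\left(D,J \right)} = -78 - 2 J + 7 D$ ($E{\left(D,J \right)} = \left(7 D - 2 J\right) - 78 = \left(- 2 J + 7 D\right) - 78 = -78 - 2 J + 7 D$)
$57 E{\left(83,Y \right)} = 57 \left(-78 - 66 + 7 \cdot 83\right) = 57 \left(-78 - 66 + 581\right) = 57 \cdot 437 = 24909$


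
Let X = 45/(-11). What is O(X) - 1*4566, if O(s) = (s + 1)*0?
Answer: -4566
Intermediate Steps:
X = -45/11 (X = 45*(-1/11) = -45/11 ≈ -4.0909)
O(s) = 0 (O(s) = (1 + s)*0 = 0)
O(X) - 1*4566 = 0 - 1*4566 = 0 - 4566 = -4566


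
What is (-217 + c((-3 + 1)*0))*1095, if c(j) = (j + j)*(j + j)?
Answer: -237615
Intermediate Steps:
c(j) = 4*j² (c(j) = (2*j)*(2*j) = 4*j²)
(-217 + c((-3 + 1)*0))*1095 = (-217 + 4*((-3 + 1)*0)²)*1095 = (-217 + 4*(-2*0)²)*1095 = (-217 + 4*0²)*1095 = (-217 + 4*0)*1095 = (-217 + 0)*1095 = -217*1095 = -237615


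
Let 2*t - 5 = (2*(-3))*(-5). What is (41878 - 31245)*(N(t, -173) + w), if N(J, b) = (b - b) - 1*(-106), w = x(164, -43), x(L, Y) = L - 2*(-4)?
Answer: 2955974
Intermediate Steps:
x(L, Y) = 8 + L (x(L, Y) = L + 8 = 8 + L)
w = 172 (w = 8 + 164 = 172)
t = 35/2 (t = 5/2 + ((2*(-3))*(-5))/2 = 5/2 + (-6*(-5))/2 = 5/2 + (1/2)*30 = 5/2 + 15 = 35/2 ≈ 17.500)
N(J, b) = 106 (N(J, b) = 0 + 106 = 106)
(41878 - 31245)*(N(t, -173) + w) = (41878 - 31245)*(106 + 172) = 10633*278 = 2955974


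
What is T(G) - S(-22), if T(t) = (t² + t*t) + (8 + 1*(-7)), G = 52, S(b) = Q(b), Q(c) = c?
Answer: 5431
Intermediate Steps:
S(b) = b
T(t) = 1 + 2*t² (T(t) = (t² + t²) + (8 - 7) = 2*t² + 1 = 1 + 2*t²)
T(G) - S(-22) = (1 + 2*52²) - 1*(-22) = (1 + 2*2704) + 22 = (1 + 5408) + 22 = 5409 + 22 = 5431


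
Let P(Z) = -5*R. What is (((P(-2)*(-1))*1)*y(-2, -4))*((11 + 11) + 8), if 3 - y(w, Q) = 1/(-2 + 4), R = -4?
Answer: -1500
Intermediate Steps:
y(w, Q) = 5/2 (y(w, Q) = 3 - 1/(-2 + 4) = 3 - 1/2 = 5/2)
P(Z) = 20 (P(Z) = -5*(-4) = 20)
(((P(-2)*(-1))*1)*y(-2, -4))*((11 + 11) + 8) = (((20*(-1))*1)*(5/2))*((11 + 11) + 8) = (-20*1*(5/2))*(22 + 8) = -20*5/2*30 = -50*30 = -1500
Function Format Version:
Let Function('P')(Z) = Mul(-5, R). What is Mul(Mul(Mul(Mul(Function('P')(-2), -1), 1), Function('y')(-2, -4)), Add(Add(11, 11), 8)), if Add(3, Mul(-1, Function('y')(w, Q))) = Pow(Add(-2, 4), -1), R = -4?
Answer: -1500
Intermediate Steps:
Function('y')(w, Q) = Rational(5, 2) (Function('y')(w, Q) = Add(3, Mul(-1, Pow(Add(-2, 4), -1))) = Add(3, Mul(-1, Pow(2, -1))) = Add(3, Mul(-1, Rational(1, 2))) = Add(3, Rational(-1, 2)) = Rational(5, 2))
Function('P')(Z) = 20 (Function('P')(Z) = Mul(-5, -4) = 20)
Mul(Mul(Mul(Mul(Function('P')(-2), -1), 1), Function('y')(-2, -4)), Add(Add(11, 11), 8)) = Mul(Mul(Mul(Mul(20, -1), 1), Rational(5, 2)), Add(Add(11, 11), 8)) = Mul(Mul(Mul(-20, 1), Rational(5, 2)), Add(22, 8)) = Mul(Mul(-20, Rational(5, 2)), 30) = Mul(-50, 30) = -1500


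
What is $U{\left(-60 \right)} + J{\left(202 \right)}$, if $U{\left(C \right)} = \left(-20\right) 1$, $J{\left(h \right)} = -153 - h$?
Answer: $-375$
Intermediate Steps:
$U{\left(C \right)} = -20$
$U{\left(-60 \right)} + J{\left(202 \right)} = -20 - 355 = -375$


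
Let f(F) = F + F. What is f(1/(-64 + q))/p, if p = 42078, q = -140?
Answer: -1/4291956 ≈ -2.3299e-7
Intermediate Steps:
f(F) = 2*F
f(1/(-64 + q))/p = (2/(-64 - 140))/42078 = (2/(-204))*(1/42078) = (2*(-1/204))*(1/42078) = -1/102*1/42078 = -1/4291956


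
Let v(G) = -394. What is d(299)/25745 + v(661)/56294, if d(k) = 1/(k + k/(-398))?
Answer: -602022518289/86017477864045 ≈ -0.0069988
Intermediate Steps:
d(k) = 398/(397*k) (d(k) = 1/(k + k*(-1/398)) = 1/(k - k/398) = 1/(397*k/398) = 398/(397*k))
d(299)/25745 + v(661)/56294 = ((398/397)/299)/25745 - 394/56294 = ((398/397)*(1/299))*(1/25745) - 394*1/56294 = (398/118703)*(1/25745) - 197/28147 = 398/3056008735 - 197/28147 = -602022518289/86017477864045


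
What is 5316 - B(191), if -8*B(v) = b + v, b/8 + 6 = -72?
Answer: 42095/8 ≈ 5261.9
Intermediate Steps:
b = -624 (b = -48 + 8*(-72) = -48 - 576 = -624)
B(v) = 78 - v/8 (B(v) = -(-624 + v)/8 = 78 - v/8)
5316 - B(191) = 5316 - (78 - ⅛*191) = 5316 - (78 - 191/8) = 5316 - 1*433/8 = 5316 - 433/8 = 42095/8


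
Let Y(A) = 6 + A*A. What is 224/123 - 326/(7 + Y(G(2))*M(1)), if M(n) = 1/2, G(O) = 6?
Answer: -16913/1722 ≈ -9.8217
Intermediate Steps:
Y(A) = 6 + A²
M(n) = ½
224/123 - 326/(7 + Y(G(2))*M(1)) = 224/123 - 326/(7 + (6 + 6²)*(½)) = 224*(1/123) - 326/(7 + (6 + 36)*(½)) = 224/123 - 326/(7 + 42*(½)) = 224/123 - 326/(7 + 21) = 224/123 - 326/28 = 224/123 - 326*1/28 = 224/123 - 163/14 = -16913/1722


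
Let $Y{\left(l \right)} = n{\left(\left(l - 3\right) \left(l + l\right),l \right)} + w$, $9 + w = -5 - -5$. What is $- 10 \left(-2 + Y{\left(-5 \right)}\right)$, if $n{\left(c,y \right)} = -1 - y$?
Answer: $70$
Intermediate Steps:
$w = -9$ ($w = -9 - 0 = -9 + \left(-5 + 5\right) = -9 + 0 = -9$)
$Y{\left(l \right)} = -10 - l$ ($Y{\left(l \right)} = \left(-1 - l\right) - 9 = -10 - l$)
$- 10 \left(-2 + Y{\left(-5 \right)}\right) = - 10 \left(-2 - 5\right) = \left(-10\right) \left(-7\right) = 70$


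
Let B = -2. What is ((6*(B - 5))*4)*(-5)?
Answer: 840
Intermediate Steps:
((6*(B - 5))*4)*(-5) = ((6*(-2 - 5))*4)*(-5) = ((6*(-7))*4)*(-5) = -42*4*(-5) = -168*(-5) = 840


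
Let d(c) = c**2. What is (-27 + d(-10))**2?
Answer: 5329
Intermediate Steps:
(-27 + d(-10))**2 = (-27 + (-10)**2)**2 = (-27 + 100)**2 = 73**2 = 5329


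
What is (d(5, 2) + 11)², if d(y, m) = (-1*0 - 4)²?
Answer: 729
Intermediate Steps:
d(y, m) = 16 (d(y, m) = (0 - 4)² = (-4)² = 16)
(d(5, 2) + 11)² = (16 + 11)² = 27² = 729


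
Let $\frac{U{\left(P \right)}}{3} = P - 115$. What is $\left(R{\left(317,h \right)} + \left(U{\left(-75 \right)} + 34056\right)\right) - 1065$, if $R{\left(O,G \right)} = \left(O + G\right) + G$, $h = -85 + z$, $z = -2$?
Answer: $32564$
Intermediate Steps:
$U{\left(P \right)} = -345 + 3 P$ ($U{\left(P \right)} = 3 \left(P - 115\right) = 3 \left(-115 + P\right) = -345 + 3 P$)
$h = -87$ ($h = -85 - 2 = -87$)
$R{\left(O,G \right)} = O + 2 G$ ($R{\left(O,G \right)} = \left(G + O\right) + G = O + 2 G$)
$\left(R{\left(317,h \right)} + \left(U{\left(-75 \right)} + 34056\right)\right) - 1065 = \left(\left(317 + 2 \left(-87\right)\right) + \left(\left(-345 + 3 \left(-75\right)\right) + 34056\right)\right) - 1065 = \left(\left(317 - 174\right) + \left(\left(-345 - 225\right) + 34056\right)\right) - 1065 = \left(143 + \left(-570 + 34056\right)\right) - 1065 = \left(143 + 33486\right) - 1065 = 33629 - 1065 = 32564$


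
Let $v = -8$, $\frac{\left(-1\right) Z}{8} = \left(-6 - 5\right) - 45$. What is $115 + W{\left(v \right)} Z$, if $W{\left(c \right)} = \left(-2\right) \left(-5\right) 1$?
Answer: $4595$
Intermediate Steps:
$Z = 448$ ($Z = - 8 \left(\left(-6 - 5\right) - 45\right) = - 8 \left(-11 - 45\right) = \left(-8\right) \left(-56\right) = 448$)
$W{\left(c \right)} = 10$ ($W{\left(c \right)} = 10 \cdot 1 = 10$)
$115 + W{\left(v \right)} Z = 115 + 10 \cdot 448 = 115 + 4480 = 4595$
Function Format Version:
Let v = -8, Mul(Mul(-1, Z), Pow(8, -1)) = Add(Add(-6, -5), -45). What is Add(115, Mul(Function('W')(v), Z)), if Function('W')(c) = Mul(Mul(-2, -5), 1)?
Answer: 4595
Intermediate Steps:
Z = 448 (Z = Mul(-8, Add(Add(-6, -5), -45)) = Mul(-8, Add(-11, -45)) = Mul(-8, -56) = 448)
Function('W')(c) = 10 (Function('W')(c) = Mul(10, 1) = 10)
Add(115, Mul(Function('W')(v), Z)) = Add(115, Mul(10, 448)) = Add(115, 4480) = 4595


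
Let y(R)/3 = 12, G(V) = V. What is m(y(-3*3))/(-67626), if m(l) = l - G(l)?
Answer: 0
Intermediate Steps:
y(R) = 36 (y(R) = 3*12 = 36)
m(l) = 0 (m(l) = l - l = 0)
m(y(-3*3))/(-67626) = 0/(-67626) = 0*(-1/67626) = 0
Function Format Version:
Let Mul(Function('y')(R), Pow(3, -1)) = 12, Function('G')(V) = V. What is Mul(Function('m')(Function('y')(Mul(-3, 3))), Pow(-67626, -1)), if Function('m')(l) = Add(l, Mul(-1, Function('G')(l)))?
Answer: 0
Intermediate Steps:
Function('y')(R) = 36 (Function('y')(R) = Mul(3, 12) = 36)
Function('m')(l) = 0 (Function('m')(l) = Add(l, Mul(-1, l)) = 0)
Mul(Function('m')(Function('y')(Mul(-3, 3))), Pow(-67626, -1)) = Mul(0, Pow(-67626, -1)) = Mul(0, Rational(-1, 67626)) = 0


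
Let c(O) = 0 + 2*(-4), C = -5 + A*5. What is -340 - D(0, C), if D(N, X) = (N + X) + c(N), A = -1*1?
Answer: -322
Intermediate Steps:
A = -1
C = -10 (C = -5 - 1*5 = -5 - 5 = -10)
c(O) = -8 (c(O) = 0 - 8 = -8)
D(N, X) = -8 + N + X (D(N, X) = (N + X) - 8 = -8 + N + X)
-340 - D(0, C) = -340 - (-8 + 0 - 10) = -340 - 1*(-18) = -340 + 18 = -322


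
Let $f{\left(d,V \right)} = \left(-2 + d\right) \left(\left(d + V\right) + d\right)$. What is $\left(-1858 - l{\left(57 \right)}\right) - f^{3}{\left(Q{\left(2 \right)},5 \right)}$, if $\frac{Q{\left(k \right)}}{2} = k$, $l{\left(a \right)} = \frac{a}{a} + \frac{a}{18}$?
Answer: $- \frac{116629}{6} \approx -19438.0$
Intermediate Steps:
$l{\left(a \right)} = 1 + \frac{a}{18}$ ($l{\left(a \right)} = 1 + a \frac{1}{18} = 1 + \frac{a}{18}$)
$Q{\left(k \right)} = 2 k$
$f{\left(d,V \right)} = \left(-2 + d\right) \left(V + 2 d\right)$ ($f{\left(d,V \right)} = \left(-2 + d\right) \left(\left(V + d\right) + d\right) = \left(-2 + d\right) \left(V + 2 d\right)$)
$\left(-1858 - l{\left(57 \right)}\right) - f^{3}{\left(Q{\left(2 \right)},5 \right)} = \left(-1858 - \left(1 + \frac{1}{18} \cdot 57\right)\right) - \left(- 4 \cdot 2 \cdot 2 - 10 + 2 \left(2 \cdot 2\right)^{2} + 5 \cdot 2 \cdot 2\right)^{3} = \left(-1858 - \left(1 + \frac{19}{6}\right)\right) - \left(\left(-4\right) 4 - 10 + 2 \cdot 4^{2} + 5 \cdot 4\right)^{3} = \left(-1858 - \frac{25}{6}\right) - \left(-16 - 10 + 2 \cdot 16 + 20\right)^{3} = \left(-1858 - \frac{25}{6}\right) - \left(-16 - 10 + 32 + 20\right)^{3} = - \frac{11173}{6} - 26^{3} = - \frac{11173}{6} - 17576 = - \frac{116629}{6}$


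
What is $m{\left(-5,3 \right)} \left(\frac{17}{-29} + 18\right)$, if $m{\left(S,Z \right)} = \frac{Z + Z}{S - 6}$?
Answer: $- \frac{3030}{319} \approx -9.4984$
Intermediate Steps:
$m{\left(S,Z \right)} = \frac{2 Z}{-6 + S}$
$m{\left(-5,3 \right)} \left(\frac{17}{-29} + 18\right) = 2 \cdot 3 \frac{1}{-6 - 5} \left(\frac{17}{-29} + 18\right) = 2 \cdot 3 \frac{1}{-11} \left(17 \left(- \frac{1}{29}\right) + 18\right) = 2 \cdot 3 \left(- \frac{1}{11}\right) \left(- \frac{17}{29} + 18\right) = \left(- \frac{6}{11}\right) \frac{505}{29} = - \frac{3030}{319}$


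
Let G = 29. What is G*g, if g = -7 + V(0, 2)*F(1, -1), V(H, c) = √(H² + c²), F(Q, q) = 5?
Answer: 87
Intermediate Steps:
g = 3 (g = -7 + √(0² + 2²)*5 = -7 + √(0 + 4)*5 = -7 + √4*5 = -7 + 2*5 = -7 + 10 = 3)
G*g = 29*3 = 87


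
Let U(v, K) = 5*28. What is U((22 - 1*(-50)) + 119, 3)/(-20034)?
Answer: -10/1431 ≈ -0.0069881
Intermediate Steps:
U(v, K) = 140
U((22 - 1*(-50)) + 119, 3)/(-20034) = 140/(-20034) = 140*(-1/20034) = -10/1431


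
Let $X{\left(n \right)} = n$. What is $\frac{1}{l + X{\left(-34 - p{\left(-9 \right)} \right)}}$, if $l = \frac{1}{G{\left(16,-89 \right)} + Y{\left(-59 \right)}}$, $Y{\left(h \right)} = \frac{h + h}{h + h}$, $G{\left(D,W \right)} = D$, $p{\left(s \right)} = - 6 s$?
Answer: $- \frac{17}{1495} \approx -0.011371$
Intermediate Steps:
$Y{\left(h \right)} = 1$ ($Y{\left(h \right)} = \frac{2 h}{2 h} = 2 h \frac{1}{2 h} = 1$)
$l = \frac{1}{17}$ ($l = \frac{1}{16 + 1} = \frac{1}{17} \approx 0.058824$)
$\frac{1}{l + X{\left(-34 - p{\left(-9 \right)} \right)}} = \frac{1}{\frac{1}{17} - \left(34 - -54\right)} = \frac{1}{\frac{1}{17} - 88} = \frac{1}{- \frac{1495}{17}} = - \frac{17}{1495}$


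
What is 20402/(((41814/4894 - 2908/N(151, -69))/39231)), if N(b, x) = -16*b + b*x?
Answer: 25138071898595190/275457221 ≈ 9.1259e+7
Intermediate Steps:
20402/(((41814/4894 - 2908/N(151, -69))/39231)) = 20402/(((41814/4894 - 2908*1/(151*(-16 - 69)))/39231)) = 20402/(((41814*(1/4894) - 2908/(151*(-85)))*(1/39231))) = 20402/(((20907/2447 - 2908/(-12835))*(1/39231))) = 20402/(((20907/2447 - 2908*(-1/12835))*(1/39231))) = 20402/(((20907/2447 + 2908/12835)*(1/39231))) = 20402/(((275457221/31407245)*(1/39231))) = 20402/(275457221/1232137628595) = 20402*(1232137628595/275457221) = 25138071898595190/275457221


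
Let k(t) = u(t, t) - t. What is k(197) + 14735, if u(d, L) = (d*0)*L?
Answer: 14538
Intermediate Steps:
u(d, L) = 0 (u(d, L) = 0*L = 0)
k(t) = -t (k(t) = 0 - t = -t)
k(197) + 14735 = -1*197 + 14735 = -197 + 14735 = 14538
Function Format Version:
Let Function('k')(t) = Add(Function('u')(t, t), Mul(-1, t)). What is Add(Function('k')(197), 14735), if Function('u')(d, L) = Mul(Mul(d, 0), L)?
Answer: 14538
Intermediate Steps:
Function('u')(d, L) = 0 (Function('u')(d, L) = Mul(0, L) = 0)
Function('k')(t) = Mul(-1, t) (Function('k')(t) = Add(0, Mul(-1, t)) = Mul(-1, t))
Add(Function('k')(197), 14735) = Add(Mul(-1, 197), 14735) = Add(-197, 14735) = 14538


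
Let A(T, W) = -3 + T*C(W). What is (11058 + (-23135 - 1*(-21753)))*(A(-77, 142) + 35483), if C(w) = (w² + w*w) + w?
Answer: -29808949960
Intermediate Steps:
C(w) = w + 2*w² (C(w) = (w² + w²) + w = 2*w² + w = w + 2*w²)
A(T, W) = -3 + T*W*(1 + 2*W) (A(T, W) = -3 + T*(W*(1 + 2*W)) = -3 + T*W*(1 + 2*W))
(11058 + (-23135 - 1*(-21753)))*(A(-77, 142) + 35483) = (11058 + (-23135 - 1*(-21753)))*((-3 - 77*142*(1 + 2*142)) + 35483) = (11058 + (-23135 + 21753))*((-3 - 77*142*(1 + 284)) + 35483) = (11058 - 1382)*((-3 - 77*142*285) + 35483) = 9676*((-3 - 3116190) + 35483) = 9676*(-3116193 + 35483) = 9676*(-3080710) = -29808949960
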